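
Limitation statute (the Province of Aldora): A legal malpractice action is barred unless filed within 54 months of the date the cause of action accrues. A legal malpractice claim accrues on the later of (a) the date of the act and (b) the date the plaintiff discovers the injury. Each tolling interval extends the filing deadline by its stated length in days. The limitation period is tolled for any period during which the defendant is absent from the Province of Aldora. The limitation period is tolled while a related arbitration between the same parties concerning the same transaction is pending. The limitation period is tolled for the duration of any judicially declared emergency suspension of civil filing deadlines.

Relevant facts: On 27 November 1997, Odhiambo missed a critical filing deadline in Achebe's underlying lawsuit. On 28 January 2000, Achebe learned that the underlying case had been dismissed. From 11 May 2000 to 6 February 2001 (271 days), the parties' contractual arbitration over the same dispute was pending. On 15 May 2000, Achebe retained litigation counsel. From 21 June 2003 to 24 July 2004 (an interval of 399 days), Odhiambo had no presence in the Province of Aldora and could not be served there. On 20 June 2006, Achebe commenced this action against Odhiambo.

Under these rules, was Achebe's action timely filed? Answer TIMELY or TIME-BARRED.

TIME-BARRED

Because discovery on 28 January 2000 post-dates the 27 November 1997 act, accrual under the later-of rule falls on 28 January 2000.
The untolled deadline — 54 months after 28 January 2000 — is 28 July 2004.
Because the pending related arbitration ran from 11 May 2000 to 6 February 2001, the deadline is extended by 271 days to 25 April 2005.
The defendant's absence from the jurisdiction from 21 June 2003 to 24 July 2004 tolled the period for 399 days, extending the deadline to 29 May 2006.
The other events in the timeline have no effect on the limitation period under the stated rules.
Achebe filed on 20 June 2006, after the 29 May 2006 deadline, so the action is time-barred.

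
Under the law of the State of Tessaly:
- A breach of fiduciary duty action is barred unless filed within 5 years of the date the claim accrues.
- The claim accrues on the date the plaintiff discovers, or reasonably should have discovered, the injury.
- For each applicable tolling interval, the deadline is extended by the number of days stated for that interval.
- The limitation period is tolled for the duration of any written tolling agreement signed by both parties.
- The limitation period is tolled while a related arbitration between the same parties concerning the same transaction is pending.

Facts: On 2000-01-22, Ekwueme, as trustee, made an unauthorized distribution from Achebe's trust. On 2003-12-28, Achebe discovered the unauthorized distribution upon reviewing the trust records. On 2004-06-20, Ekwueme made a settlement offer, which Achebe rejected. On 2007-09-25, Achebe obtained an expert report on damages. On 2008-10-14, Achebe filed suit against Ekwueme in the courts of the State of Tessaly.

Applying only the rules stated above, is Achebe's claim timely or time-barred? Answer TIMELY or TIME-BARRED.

TIMELY

Accrual is tied to discovery, so the period began on 2003-12-28 rather than on 2000-01-22 when the act occurred.
Adding the 5 years base period to 2003-12-28 gives a deadline of 2008-12-28, before any tolling.
Nothing else in the chronology tolls or restarts the period.
The 2008-10-14 filing precedes the 2008-12-28 deadline; the claim is timely.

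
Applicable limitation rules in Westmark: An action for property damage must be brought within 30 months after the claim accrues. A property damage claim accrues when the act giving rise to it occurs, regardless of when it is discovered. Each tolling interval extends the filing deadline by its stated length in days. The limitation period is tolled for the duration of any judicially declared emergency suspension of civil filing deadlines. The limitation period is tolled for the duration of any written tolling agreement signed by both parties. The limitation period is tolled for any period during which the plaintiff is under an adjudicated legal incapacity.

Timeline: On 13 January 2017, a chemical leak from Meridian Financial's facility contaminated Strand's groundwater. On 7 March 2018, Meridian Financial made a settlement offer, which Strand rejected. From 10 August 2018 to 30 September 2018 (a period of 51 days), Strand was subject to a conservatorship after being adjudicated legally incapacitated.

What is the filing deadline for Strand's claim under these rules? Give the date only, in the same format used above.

The claim accrued on 13 January 2017, when the wrongful act occurred.
The untolled deadline — 30 months after 13 January 2017 — is 13 July 2019.
Because the plaintiff's legal incapacity ran from 10 August 2018 to 30 September 2018, the deadline is extended by 51 days to 2 September 2019.
Nothing else in the chronology tolls or restarts the period.

2 September 2019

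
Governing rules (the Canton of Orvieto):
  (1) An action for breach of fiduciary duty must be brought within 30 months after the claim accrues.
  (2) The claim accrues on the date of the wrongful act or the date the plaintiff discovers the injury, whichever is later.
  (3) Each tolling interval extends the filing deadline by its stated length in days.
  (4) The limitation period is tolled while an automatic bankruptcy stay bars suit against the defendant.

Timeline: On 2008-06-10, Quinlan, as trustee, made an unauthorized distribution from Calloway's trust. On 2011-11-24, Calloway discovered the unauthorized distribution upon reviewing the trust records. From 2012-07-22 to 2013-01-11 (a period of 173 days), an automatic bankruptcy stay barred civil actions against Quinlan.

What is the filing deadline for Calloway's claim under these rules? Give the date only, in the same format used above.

2014-11-13

The claim accrued on 2011-11-24 — the later of the 2008-06-10 act and the 2011-11-24 discovery.
Adding the 30 months base period to 2011-11-24 gives a deadline of 2014-05-24, before any tolling.
The period was tolled for 173 days by the automatic bankruptcy stay (2012-07-22 to 2013-01-11), pushing the deadline to 2014-11-13.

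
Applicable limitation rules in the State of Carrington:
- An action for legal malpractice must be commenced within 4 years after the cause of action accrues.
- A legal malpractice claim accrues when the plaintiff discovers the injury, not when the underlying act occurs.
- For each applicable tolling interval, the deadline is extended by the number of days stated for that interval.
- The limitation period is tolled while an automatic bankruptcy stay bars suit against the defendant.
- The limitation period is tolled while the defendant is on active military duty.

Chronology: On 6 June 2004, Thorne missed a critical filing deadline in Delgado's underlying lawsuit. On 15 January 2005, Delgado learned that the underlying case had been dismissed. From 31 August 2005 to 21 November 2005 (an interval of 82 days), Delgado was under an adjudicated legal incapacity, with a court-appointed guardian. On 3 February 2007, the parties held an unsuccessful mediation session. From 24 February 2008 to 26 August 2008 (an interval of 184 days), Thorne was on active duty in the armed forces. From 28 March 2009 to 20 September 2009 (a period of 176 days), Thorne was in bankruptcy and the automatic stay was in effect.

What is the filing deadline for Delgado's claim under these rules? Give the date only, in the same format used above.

10 January 2010

Accrual is tied to discovery, so the period began on 15 January 2005 rather than on 6 June 2004 when the act occurred.
The untolled deadline — 4 years after 15 January 2005 — is 15 January 2009.
Because the defendant's active military service ran from 24 February 2008 to 26 August 2008, the deadline is extended by 184 days to 18 July 2009.
Because the automatic bankruptcy stay ran from 28 March 2009 to 20 September 2009, the deadline is extended by 176 days to 10 January 2010.
Although the plaintiff's incapacity ran from 31 August 2005 to 21 November 2005, the stated rules do not make that a tolling event, so it is disregarded.
None of the other events listed affects the running of the period under the stated rules.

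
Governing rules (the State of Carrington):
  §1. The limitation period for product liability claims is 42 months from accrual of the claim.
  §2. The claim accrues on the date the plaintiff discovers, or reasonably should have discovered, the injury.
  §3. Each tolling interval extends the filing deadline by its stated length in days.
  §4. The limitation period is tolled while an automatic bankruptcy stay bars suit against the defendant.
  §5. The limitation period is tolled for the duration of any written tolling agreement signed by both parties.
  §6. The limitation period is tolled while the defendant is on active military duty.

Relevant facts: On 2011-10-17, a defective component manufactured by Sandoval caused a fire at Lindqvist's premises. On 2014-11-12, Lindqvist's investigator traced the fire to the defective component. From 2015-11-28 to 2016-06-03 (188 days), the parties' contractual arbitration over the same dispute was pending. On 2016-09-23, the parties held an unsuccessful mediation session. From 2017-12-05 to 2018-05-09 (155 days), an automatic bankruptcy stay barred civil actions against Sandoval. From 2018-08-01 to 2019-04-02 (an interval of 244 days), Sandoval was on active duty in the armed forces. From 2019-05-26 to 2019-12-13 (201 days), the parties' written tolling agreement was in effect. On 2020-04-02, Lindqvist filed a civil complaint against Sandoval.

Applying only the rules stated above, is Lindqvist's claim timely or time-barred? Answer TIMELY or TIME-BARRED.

Under the discovery rule, the claim accrued on 2014-11-12, when Lindqvist discovered the injury — not on the 2011-10-17 date of the underlying act.
Adding the 42 months base period to 2014-11-12 gives a deadline of 2018-05-12, before any tolling.
The automatic bankruptcy stay from 2017-12-05 to 2018-05-09 tolled the period for 155 days, extending the deadline to 2018-10-14.
The period was tolled for 244 days by the defendant's active military service (2018-08-01 to 2019-04-02), pushing the deadline to 2019-06-15.
Because the written tolling agreement ran from 2019-05-26 to 2019-12-13, the deadline is extended by 201 days to 2020-01-02.
Although a pending arbitration ran from 2015-11-28 to 2016-06-03, the stated rules do not make that a tolling event, so it is disregarded.
The other events in the timeline have no effect on the limitation period under the stated rules.
The 2020-04-02 filing falls after the 2020-01-02 deadline; the claim is time-barred.

TIME-BARRED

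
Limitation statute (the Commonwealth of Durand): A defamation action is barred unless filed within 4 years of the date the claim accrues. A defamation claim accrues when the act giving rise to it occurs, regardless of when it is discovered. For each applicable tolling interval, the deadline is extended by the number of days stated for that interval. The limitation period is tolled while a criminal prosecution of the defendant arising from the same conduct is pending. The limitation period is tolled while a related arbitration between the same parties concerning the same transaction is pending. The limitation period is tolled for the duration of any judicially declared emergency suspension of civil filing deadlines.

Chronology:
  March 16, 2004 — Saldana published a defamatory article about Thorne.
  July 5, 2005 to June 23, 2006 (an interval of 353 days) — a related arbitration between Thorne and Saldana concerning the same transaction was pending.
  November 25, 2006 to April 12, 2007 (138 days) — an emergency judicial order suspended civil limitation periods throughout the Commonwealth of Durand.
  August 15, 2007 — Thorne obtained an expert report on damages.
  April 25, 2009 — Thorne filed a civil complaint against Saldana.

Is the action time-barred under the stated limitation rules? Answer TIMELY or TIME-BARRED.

The limitation period began to run on March 16, 2004.
The untolled deadline — 4 years after March 16, 2004 — is March 16, 2008.
Because the pending related arbitration ran from July 5, 2005 to June 23, 2006, the deadline is extended by 353 days to March 4, 2009.
The period was tolled for 138 days by the emergency suspension of filing deadlines (November 25, 2006 to April 12, 2007), pushing the deadline to July 20, 2009.
The other events in the timeline have no effect on the limitation period under the stated rules.
Thorne filed on April 25, 2009, before the July 20, 2009 deadline, so the action is timely.

TIMELY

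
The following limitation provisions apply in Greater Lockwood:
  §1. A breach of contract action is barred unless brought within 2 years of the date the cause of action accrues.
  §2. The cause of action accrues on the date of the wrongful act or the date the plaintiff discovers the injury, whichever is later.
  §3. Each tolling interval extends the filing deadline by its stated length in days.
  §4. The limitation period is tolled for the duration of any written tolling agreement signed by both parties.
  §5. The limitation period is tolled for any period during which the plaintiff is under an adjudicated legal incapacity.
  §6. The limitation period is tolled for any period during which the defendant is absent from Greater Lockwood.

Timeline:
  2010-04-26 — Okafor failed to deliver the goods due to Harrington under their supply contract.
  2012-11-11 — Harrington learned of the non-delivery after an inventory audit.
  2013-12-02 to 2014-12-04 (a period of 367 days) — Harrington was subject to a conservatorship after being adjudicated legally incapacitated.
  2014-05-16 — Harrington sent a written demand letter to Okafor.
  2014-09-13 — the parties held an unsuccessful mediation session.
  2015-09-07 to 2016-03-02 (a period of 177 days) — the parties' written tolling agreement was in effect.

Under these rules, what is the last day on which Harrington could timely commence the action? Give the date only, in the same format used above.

Because discovery on 2012-11-11 post-dates the 2010-04-26 act, accrual under the later-of rule falls on 2012-11-11.
The untolled deadline — 2 years after 2012-11-11 — is 2014-11-11.
The plaintiff's legal incapacity from 2013-12-02 to 2014-12-04 tolled the period for 367 days, extending the deadline to 2015-11-13.
The period was tolled for 177 days by the written tolling agreement (2015-09-07 to 2016-03-02), pushing the deadline to 2016-05-08.
Nothing else in the chronology tolls or restarts the period.

2016-05-08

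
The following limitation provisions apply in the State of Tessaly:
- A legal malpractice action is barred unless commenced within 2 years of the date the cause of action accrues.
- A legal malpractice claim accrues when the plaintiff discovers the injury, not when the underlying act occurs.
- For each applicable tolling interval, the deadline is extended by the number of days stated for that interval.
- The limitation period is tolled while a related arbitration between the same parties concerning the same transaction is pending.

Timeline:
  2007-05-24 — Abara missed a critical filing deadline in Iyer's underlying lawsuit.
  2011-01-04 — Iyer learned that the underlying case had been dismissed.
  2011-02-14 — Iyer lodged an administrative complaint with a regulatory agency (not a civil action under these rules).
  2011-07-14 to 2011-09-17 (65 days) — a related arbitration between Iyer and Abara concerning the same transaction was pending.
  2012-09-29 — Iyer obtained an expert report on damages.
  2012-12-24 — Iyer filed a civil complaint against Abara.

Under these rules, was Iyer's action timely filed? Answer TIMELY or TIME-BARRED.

TIMELY

Accrual is tied to discovery, so the period began on 2011-01-04 rather than on 2007-05-24 when the act occurred.
Adding the 2 years base period to 2011-01-04 gives a deadline of 2013-01-04, before any tolling.
Because the pending related arbitration ran from 2011-07-14 to 2011-09-17, the deadline is extended by 65 days to 2013-03-10.
The other events in the timeline have no effect on the limitation period under the stated rules.
Filing on 2012-12-24 beat the 2013-03-10 deadline — the action is timely.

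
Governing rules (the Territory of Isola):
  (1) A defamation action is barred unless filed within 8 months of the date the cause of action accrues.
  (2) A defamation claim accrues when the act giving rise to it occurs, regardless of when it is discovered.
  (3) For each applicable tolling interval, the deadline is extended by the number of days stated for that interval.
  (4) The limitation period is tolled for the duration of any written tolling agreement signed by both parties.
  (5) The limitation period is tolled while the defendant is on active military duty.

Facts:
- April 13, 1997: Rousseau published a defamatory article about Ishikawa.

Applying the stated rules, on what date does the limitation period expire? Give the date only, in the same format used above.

The limitation period began to run on April 13, 1997.
8 months from April 13, 1997 is December 13, 1997.

December 13, 1997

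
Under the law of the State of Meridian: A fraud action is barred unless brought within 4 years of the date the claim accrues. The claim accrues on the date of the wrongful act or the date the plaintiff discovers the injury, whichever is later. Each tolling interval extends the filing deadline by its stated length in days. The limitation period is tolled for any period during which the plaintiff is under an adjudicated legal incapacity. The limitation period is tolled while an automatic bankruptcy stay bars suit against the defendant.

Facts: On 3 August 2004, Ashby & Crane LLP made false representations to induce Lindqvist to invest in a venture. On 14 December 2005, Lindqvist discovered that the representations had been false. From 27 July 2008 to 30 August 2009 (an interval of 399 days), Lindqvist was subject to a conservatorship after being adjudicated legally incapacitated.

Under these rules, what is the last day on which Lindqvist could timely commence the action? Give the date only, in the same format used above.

Because discovery on 14 December 2005 post-dates the 3 August 2004 act, accrual under the later-of rule falls on 14 December 2005.
Adding the 4 years base period to 14 December 2005 gives a deadline of 14 December 2009, before any tolling.
The plaintiff's legal incapacity from 27 July 2008 to 30 August 2009 tolled the period for 399 days, extending the deadline to 17 January 2011.

17 January 2011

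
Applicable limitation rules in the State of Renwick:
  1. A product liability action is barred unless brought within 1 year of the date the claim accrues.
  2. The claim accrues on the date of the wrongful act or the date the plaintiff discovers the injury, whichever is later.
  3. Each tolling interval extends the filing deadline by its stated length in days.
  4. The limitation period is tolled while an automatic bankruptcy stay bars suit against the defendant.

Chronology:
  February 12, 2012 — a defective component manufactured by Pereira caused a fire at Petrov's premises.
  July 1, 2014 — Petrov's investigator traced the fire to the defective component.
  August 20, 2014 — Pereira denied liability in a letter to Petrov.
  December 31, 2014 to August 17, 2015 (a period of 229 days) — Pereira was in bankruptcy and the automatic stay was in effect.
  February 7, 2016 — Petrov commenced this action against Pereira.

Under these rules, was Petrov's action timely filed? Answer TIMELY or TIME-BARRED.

TIMELY

Because discovery on July 1, 2014 post-dates the February 12, 2012 act, accrual under the later-of rule falls on July 1, 2014.
1 year from July 1, 2014 is July 1, 2015.
The period was tolled for 229 days by the automatic bankruptcy stay (December 31, 2014 to August 17, 2015), pushing the deadline to February 15, 2016.
Nothing else in the chronology tolls or restarts the period.
Petrov filed on February 7, 2016, before the February 15, 2016 deadline, so the action is timely.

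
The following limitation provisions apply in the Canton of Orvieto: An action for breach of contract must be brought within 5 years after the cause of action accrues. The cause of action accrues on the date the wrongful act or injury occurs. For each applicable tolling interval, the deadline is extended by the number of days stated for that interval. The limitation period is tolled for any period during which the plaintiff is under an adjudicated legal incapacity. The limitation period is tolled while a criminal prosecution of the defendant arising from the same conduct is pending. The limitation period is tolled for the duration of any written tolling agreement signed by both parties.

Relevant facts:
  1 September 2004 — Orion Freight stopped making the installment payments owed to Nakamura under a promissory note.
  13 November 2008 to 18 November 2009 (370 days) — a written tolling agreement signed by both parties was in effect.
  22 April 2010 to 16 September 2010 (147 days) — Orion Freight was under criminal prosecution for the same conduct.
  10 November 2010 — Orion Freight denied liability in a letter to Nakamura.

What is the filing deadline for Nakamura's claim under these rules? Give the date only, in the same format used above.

The claim accrued on 1 September 2004, when the wrongful act occurred.
5 years from 1 September 2004 is 1 September 2009.
The period was tolled for 370 days by the written tolling agreement (13 November 2008 to 18 November 2009), pushing the deadline to 6 September 2010.
The period was tolled for 147 days by the pending criminal prosecution (22 April 2010 to 16 September 2010), pushing the deadline to 31 January 2011.
Nothing else in the chronology tolls or restarts the period.

31 January 2011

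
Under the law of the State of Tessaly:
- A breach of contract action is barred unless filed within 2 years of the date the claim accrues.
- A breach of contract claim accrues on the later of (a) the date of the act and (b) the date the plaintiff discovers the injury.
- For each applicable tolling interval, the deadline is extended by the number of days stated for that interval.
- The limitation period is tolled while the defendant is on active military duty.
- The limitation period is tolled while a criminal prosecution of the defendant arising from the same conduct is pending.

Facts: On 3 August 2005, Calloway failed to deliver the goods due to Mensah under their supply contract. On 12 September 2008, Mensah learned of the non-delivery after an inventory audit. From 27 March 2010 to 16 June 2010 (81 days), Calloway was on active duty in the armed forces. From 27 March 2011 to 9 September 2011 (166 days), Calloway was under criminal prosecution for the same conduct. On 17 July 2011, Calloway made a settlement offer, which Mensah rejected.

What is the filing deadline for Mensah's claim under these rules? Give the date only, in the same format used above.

Taking the later of the act (3 August 2005) and discovery (12 September 2008), the claim accrued on 12 September 2008.
The untolled deadline — 2 years after 12 September 2008 — is 12 September 2010.
Because the defendant's active military service ran from 27 March 2010 to 16 June 2010, the deadline is extended by 81 days to 2 December 2010.
By the time the pending criminal prosecution began on 27 March 2011, the limitation period had already expired on 2 December 2010; that interval cannot revive it.
None of the other events listed affects the running of the period under the stated rules.

2 December 2010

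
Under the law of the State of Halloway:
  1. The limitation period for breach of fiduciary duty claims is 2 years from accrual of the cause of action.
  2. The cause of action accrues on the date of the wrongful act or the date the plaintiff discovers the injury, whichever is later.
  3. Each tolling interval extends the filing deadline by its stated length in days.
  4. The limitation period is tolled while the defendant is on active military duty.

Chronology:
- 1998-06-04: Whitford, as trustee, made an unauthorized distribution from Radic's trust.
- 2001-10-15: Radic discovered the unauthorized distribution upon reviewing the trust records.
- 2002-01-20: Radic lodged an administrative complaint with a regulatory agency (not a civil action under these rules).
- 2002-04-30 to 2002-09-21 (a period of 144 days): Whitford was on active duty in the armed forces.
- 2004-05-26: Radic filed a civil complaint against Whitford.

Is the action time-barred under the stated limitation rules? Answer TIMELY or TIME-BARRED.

TIME-BARRED

The claim accrued on 2001-10-15 — the later of the 1998-06-04 act and the 2001-10-15 discovery.
Adding the 2 years base period to 2001-10-15 gives a deadline of 2003-10-15, before any tolling.
Because the defendant's active military service ran from 2002-04-30 to 2002-09-21, the deadline is extended by 144 days to 2004-03-07.
The other events in the timeline have no effect on the limitation period under the stated rules.
Filing on 2004-05-26 missed the 2004-03-07 deadline — the action is time-barred.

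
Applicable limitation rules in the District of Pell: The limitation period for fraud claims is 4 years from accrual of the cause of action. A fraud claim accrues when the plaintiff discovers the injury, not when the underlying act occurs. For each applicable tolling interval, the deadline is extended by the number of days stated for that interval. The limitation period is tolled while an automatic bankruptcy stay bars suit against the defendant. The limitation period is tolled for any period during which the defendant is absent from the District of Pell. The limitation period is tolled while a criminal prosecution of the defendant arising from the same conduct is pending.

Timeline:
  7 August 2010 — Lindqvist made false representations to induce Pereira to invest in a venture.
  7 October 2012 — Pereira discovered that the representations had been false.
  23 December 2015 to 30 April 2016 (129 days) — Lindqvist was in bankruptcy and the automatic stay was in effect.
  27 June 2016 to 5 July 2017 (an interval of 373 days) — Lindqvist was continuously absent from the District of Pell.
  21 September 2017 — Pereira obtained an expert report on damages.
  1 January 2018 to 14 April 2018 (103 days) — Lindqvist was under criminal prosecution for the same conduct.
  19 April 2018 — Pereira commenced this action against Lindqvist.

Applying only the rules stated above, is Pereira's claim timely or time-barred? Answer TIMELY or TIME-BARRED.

Under the discovery rule, the claim accrued on 7 October 2012, when Pereira discovered the injury — not on the 7 August 2010 date of the underlying act.
4 years from 7 October 2012 is 7 October 2016.
Because the automatic bankruptcy stay ran from 23 December 2015 to 30 April 2016, the deadline is extended by 129 days to 13 February 2017.
The defendant's absence from the jurisdiction from 27 June 2016 to 5 July 2017 tolled the period for 373 days, extending the deadline to 21 February 2018.
Because the pending criminal prosecution ran from 1 January 2018 to 14 April 2018, the deadline is extended by 103 days to 4 June 2018.
The other events in the timeline have no effect on the limitation period under the stated rules.
The 19 April 2018 filing precedes the 4 June 2018 deadline; the claim is timely.

TIMELY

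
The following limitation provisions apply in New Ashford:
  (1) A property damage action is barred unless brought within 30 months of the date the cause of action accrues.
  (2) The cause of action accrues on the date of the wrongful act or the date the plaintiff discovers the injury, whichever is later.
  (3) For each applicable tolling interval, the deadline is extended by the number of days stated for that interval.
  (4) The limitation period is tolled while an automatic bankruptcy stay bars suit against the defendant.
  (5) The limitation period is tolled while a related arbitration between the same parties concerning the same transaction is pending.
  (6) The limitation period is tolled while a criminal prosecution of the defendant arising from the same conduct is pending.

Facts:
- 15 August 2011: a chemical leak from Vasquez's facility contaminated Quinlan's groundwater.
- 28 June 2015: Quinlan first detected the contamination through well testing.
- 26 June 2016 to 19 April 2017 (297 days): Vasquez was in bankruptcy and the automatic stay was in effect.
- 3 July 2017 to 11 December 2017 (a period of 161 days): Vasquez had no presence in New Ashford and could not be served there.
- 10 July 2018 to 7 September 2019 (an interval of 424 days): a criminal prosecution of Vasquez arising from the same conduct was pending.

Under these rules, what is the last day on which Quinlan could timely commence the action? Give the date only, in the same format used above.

19 December 2019

Taking the later of the act (15 August 2011) and discovery (28 June 2015), the claim accrued on 28 June 2015.
Adding the 30 months base period to 28 June 2015 gives a deadline of 28 December 2017, before any tolling.
The period was tolled for 297 days by the automatic bankruptcy stay (26 June 2016 to 19 April 2017), pushing the deadline to 21 October 2018.
Because the pending criminal prosecution ran from 10 July 2018 to 7 September 2019, the deadline is extended by 424 days to 19 December 2019.
The defendant's absence from the jurisdiction from 3 July 2017 to 11 December 2017 does not toll the period, because no stated rule makes the defendant's absence a tolling event.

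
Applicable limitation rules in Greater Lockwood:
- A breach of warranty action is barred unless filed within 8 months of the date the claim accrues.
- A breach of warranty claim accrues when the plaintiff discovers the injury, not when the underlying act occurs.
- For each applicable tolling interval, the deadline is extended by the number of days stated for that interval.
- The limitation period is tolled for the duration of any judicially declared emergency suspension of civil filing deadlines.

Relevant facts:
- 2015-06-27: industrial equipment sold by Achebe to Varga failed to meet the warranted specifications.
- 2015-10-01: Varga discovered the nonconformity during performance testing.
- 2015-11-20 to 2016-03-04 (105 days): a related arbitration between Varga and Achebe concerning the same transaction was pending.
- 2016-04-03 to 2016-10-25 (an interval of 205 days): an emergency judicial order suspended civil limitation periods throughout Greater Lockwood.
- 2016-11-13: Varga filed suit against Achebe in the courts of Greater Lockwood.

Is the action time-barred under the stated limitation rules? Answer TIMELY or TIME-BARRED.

Under the discovery rule, the claim accrued on 2015-10-01, when Varga discovered the injury — not on the 2015-06-27 date of the underlying act.
The untolled deadline — 8 months after 2015-10-01 — is 2016-06-01.
The emergency suspension of filing deadlines from 2016-04-03 to 2016-10-25 tolled the period for 205 days, extending the deadline to 2016-12-23.
No stated provision tolls the period for a pending arbitration, so the interval from 2015-11-20 to 2016-03-04 has no effect on the deadline.
Filing on 2016-11-13 beat the 2016-12-23 deadline — the action is timely.

TIMELY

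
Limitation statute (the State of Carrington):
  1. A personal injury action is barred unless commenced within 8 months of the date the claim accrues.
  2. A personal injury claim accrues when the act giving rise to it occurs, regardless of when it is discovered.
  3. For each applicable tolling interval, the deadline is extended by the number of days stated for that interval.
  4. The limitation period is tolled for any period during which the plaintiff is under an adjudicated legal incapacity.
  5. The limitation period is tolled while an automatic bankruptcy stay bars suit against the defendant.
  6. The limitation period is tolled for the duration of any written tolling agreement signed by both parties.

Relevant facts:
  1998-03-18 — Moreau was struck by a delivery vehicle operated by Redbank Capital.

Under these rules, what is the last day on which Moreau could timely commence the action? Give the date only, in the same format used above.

1998-11-18

The claim accrued on 1998-03-18, when the wrongful act occurred.
Adding the 8 months base period to 1998-03-18 gives a deadline of 1998-11-18, before any tolling.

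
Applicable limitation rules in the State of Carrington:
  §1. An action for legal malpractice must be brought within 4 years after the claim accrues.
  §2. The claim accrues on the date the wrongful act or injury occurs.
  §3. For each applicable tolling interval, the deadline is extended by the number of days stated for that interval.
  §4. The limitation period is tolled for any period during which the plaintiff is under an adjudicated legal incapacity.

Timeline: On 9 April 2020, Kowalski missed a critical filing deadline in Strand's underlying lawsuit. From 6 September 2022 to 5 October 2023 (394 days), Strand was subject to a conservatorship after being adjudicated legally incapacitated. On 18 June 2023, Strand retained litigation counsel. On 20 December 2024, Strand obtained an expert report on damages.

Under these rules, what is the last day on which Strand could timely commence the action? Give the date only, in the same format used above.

The claim accrued on 9 April 2020, the date of the act.
The untolled deadline — 4 years after 9 April 2020 — is 9 April 2024.
Because the plaintiff's legal incapacity ran from 6 September 2022 to 5 October 2023, the deadline is extended by 394 days to 8 May 2025.
Nothing else in the chronology tolls or restarts the period.

8 May 2025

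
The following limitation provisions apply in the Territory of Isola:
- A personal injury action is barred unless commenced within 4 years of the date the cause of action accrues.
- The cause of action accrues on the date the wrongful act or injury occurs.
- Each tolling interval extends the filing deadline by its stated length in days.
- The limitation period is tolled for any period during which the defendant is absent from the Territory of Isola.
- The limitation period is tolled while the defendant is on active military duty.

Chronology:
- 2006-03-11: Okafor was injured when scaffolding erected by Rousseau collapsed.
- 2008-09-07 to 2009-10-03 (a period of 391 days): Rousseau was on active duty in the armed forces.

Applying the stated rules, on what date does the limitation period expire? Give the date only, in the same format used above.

The cause of action accrued on 2006-03-11, the date of the act.
Adding the 4 years base period to 2006-03-11 gives a deadline of 2010-03-11, before any tolling.
The defendant's active military service from 2008-09-07 to 2009-10-03 tolled the period for 391 days, extending the deadline to 2011-04-06.

2011-04-06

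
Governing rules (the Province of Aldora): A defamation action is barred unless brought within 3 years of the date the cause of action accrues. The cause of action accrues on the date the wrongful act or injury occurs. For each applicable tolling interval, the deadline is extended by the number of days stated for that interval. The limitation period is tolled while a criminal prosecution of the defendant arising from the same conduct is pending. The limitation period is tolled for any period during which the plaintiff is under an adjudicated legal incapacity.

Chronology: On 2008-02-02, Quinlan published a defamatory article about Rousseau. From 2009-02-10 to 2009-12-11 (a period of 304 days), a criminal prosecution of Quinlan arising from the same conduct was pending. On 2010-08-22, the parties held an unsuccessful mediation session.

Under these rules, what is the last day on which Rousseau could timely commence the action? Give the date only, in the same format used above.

The limitation period began to run on 2008-02-02.
Adding the 3 years base period to 2008-02-02 gives a deadline of 2011-02-02, before any tolling.
The pending criminal prosecution from 2009-02-10 to 2009-12-11 tolled the period for 304 days, extending the deadline to 2011-12-03.
Nothing else in the chronology tolls or restarts the period.

2011-12-03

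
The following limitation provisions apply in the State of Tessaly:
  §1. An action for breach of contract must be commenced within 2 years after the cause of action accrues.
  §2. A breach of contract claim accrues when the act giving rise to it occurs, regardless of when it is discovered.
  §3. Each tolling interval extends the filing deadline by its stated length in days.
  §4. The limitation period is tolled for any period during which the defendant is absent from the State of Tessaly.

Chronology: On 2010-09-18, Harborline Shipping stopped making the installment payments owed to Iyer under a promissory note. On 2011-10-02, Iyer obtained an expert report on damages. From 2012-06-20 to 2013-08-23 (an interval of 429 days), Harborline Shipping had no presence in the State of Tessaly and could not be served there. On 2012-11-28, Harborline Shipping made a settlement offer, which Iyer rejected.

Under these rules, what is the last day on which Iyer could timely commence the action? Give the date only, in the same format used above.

The cause of action accrued on 2010-09-18, the date of the act.
The untolled deadline — 2 years after 2010-09-18 — is 2012-09-18.
The defendant's absence from the jurisdiction from 2012-06-20 to 2013-08-23 tolled the period for 429 days, extending the deadline to 2013-11-21.
The other events in the timeline have no effect on the limitation period under the stated rules.

2013-11-21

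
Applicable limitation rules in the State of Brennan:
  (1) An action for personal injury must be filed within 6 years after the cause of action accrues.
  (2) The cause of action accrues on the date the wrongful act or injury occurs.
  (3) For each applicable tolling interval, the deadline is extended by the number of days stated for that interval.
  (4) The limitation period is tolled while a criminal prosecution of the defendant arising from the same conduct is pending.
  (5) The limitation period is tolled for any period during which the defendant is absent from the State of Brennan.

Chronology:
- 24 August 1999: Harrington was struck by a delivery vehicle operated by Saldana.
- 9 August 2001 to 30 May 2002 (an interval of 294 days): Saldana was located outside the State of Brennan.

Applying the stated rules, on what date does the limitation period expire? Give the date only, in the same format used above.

14 June 2006

The cause of action accrued on 24 August 1999, the date of the act.
The untolled deadline — 6 years after 24 August 1999 — is 24 August 2005.
The defendant's absence from the jurisdiction from 9 August 2001 to 30 May 2002 tolled the period for 294 days, extending the deadline to 14 June 2006.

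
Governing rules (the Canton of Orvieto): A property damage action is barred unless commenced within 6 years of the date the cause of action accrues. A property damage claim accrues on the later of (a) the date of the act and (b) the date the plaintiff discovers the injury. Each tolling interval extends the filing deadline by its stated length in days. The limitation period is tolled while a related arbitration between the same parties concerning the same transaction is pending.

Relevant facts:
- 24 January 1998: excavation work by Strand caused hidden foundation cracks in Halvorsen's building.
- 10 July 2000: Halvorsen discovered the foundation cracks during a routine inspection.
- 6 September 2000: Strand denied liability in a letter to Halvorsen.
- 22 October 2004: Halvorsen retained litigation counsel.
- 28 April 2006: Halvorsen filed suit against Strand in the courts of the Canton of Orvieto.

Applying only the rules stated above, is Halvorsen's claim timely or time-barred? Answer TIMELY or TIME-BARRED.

TIMELY

Because discovery on 10 July 2000 post-dates the 24 January 1998 act, accrual under the later-of rule falls on 10 July 2000.
The untolled deadline — 6 years after 10 July 2000 — is 10 July 2006.
Nothing else in the chronology tolls or restarts the period.
Filing on 28 April 2006 beat the 10 July 2006 deadline — the action is timely.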